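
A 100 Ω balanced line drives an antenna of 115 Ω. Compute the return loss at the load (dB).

RL ≈ 23.1 dB

Γ = (115 − 100)/(115 + 100) = 0.0698
RL = −20·log₁₀|Γ| = −20·log₁₀(0.0698)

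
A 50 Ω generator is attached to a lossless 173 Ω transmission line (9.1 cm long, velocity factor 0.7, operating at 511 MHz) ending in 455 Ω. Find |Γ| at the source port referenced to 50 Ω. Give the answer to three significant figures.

λ = v/f = 0.7·c / 511 MHz = 0.411 m
βl = 2π·l/λ = 2π × 0.221 = 79.7°
tan(βl) = 5.51
Z_in = Z_0·(Z_L + jZ_0·tanβl)/(Z_0 + jZ_L·tanβl) = 67.6 − j26.7 Ω
Γ_s = (Z_in − Z_s)/(Z_in + Z_s) = (17.6 − j26.7)/(118 − j26.7), |Γ_s| = 0.265

|Γ| ≈ 0.265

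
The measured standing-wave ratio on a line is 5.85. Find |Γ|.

|Γ| ≈ 0.708

|Γ| = (S − 1)/(S + 1) = (5.85 − 1)/(5.85 + 1) = 4.85/6.85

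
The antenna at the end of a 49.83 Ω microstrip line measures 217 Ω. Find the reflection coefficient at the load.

Γ = 0.627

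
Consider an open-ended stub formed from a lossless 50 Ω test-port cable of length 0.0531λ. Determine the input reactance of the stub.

βl = 2π × 0.0531 = 19.1°
tan(βl) = 0.347
For an open-ended stub, Z_in = −jZ_0·cot(βl) = −jZ_0/tan(βl)

X_in ≈ -144 Ω (capacitive)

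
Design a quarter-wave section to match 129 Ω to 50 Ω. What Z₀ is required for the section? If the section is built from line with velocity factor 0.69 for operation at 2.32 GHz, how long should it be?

Z_qwt ≈ 80.3 Ω; length ≈ 2.23 cm

Z_qwt = √(Z_0·R_L) = √(50 × 129) = √6450
λ = 0.69·c/f = 0.0892 m, so l = λ/4 = 0.0223 m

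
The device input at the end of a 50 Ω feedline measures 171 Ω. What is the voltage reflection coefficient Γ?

Γ = (Z_L − Z_0)/(Z_L + Z_0) = (171 − 50)/(171 + 50) = 121/221

Γ = 0.548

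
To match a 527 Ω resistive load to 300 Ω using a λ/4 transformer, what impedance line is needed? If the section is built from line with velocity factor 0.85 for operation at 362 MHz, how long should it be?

Z_qwt ≈ 398 Ω; length ≈ 17.6 cm

Z_qwt = √(Z_0·R_L) = √(300 × 527) = √158100
λ = 0.85·c/f = 0.704 m, so l = λ/4 = 0.176 m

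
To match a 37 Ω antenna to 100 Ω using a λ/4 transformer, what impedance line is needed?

Z_qwt = √(Z_0·R_L) = √(100 × 37) = √3700

Z_qwt ≈ 60.8 Ω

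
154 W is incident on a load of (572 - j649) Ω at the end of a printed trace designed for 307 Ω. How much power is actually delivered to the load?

|Γ| = |(265 − j649)/(879 − j649)| = 0.642
|Γ|² = 0.412
P_refl = |Γ|²·P_inc = 63.4 W, P_del = (1 − |Γ|²)·P_inc = 90.6 W

P_delivered ≈ 90.6 W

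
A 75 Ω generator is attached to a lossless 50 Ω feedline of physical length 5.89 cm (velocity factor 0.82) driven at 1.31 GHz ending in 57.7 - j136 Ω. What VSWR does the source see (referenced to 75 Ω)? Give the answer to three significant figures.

λ = v/f = 0.82·c / 1.31 GHz = 0.188 m
βl = 2π·l/λ = 2π × 0.314 = 113°
tan(βl) = -2.37
Z_in = Z_0·(Z_L + jZ_0·tanβl)/(Z_0 + jZ_L·tanβl) = 10.3 + j41.6 Ω
Γ_s = (Z_in − Z_s)/(Z_in + Z_s) = (-64.7 + j41.6)/(85.3 + j41.6), |Γ_s| = 0.811
VSWR = (1 + |Γ_s|)/(1 − |Γ_s|)

VSWR ≈ 9.57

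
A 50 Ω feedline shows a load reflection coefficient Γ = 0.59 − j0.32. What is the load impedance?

Z_L = Z_0·(1 + Γ)/(1 − Γ) = 50·(1.59 − j0.32)/(0.41 + j0.32)

Z_L ≈ 102 − j118 Ω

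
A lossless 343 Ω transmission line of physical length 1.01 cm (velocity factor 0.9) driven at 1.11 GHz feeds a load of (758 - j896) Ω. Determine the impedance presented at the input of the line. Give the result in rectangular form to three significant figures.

Z_in ≈ 251 − j561 Ω

λ = v/f = 0.9·c / 1.11 GHz = 0.243 m
βl = 2π·l/λ = 2π × 0.0415 = 14.9°
tan(βl) = tan(14.9°) = 0.267
Z_in = Z_0·(Z_L + jZ_0·tanβl)/(Z_0 + jZ_L·tanβl)
     = 343·(758 − j804)/(582 + j202)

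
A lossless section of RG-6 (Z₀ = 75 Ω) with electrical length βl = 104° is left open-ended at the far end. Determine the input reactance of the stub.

X_in ≈ 18.7 Ω (inductive)

tan(βl) = -4.01
For an open-ended stub, Z_in = −jZ_0·cot(βl) = −jZ_0/tan(βl)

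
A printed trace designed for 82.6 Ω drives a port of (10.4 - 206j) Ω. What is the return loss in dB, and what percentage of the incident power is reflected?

Γ = (-72.2 − j206)/(93 − j206), |Γ| = 0.966
RL = −20·log₁₀(0.966) = 0.302 dB
P_refl/P_inc = |Γ|² = 0.933

RL ≈ 0.302 dB; 93.3% of incident power reflected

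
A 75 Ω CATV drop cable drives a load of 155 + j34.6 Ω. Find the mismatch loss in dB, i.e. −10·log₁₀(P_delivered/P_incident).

Γ = (80 + j34.6)/(230 + j34.6), |Γ| = 0.375
|Γ|² = 0.14, so P_del/P_inc = 1 − |Γ|² = 0.86
ML = −10·log₁₀(1 − |Γ|²)

mismatch loss ≈ 0.657 dB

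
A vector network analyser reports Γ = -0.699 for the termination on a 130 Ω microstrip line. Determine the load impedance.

Z_L = Z_0·(1 + Γ)/(1 − Γ) = 130·(0.301)/(1.7)

Z_L ≈ 23 Ω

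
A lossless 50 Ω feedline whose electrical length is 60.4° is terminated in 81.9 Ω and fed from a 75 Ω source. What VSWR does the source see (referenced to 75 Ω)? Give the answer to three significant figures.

VSWR ≈ 2.2

tan(βl) = 1.76
Z_in = Z_0·(Z_L + jZ_0·tanβl)/(Z_0 + jZ_L·tanβl) = 36 − j15.9 Ω
Γ_s = (Z_in − Z_s)/(Z_in + Z_s) = (-39 − j15.9)/(111 − j15.9), |Γ_s| = 0.375
VSWR = (1 + |Γ_s|)/(1 − |Γ_s|)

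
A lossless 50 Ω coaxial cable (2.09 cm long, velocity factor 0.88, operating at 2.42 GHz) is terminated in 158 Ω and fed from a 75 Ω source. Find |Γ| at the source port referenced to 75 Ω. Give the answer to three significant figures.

|Γ| ≈ 0.631

λ = v/f = 0.88·c / 2.42 GHz = 0.109 m
βl = 2π·l/λ = 2π × 0.192 = 69°
tan(βl) = 2.6
Z_in = Z_0·(Z_L + jZ_0·tanβl)/(Z_0 + jZ_L·tanβl) = 17.9 − j17 Ω
Γ_s = (Z_in − Z_s)/(Z_in + Z_s) = (-57.1 − j17)/(92.9 − j17), |Γ_s| = 0.631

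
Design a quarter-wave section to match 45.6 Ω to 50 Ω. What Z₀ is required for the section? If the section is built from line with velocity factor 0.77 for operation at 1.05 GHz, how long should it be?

Z_qwt ≈ 47.7 Ω; length ≈ 5.5 cm

Z_qwt = √(Z_0·R_L) = √(50 × 45.6) = √2280
λ = 0.77·c/f = 0.22 m, so l = λ/4 = 0.055 m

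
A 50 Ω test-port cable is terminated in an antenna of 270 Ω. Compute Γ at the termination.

Γ = 0.688

Γ = (Z_L − Z_0)/(Z_L + Z_0) = (270 − 50)/(270 + 50) = 220/320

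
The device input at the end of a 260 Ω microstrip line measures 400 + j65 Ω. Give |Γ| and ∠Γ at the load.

Γ ≈ 0.233 ∠ 19.3°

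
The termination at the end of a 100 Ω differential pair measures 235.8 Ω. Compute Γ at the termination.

Γ = (Z_L − Z_0)/(Z_L + Z_0) = (235.8 − 100)/(235.8 + 100) = 135.8/335.8

Γ = 0.404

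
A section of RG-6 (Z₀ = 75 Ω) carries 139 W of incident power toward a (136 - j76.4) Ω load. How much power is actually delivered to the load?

P_delivered ≈ 113 W

|Γ| = |(61 − j76.4)/(211 − j76.4)| = 0.436
|Γ|² = 0.19
P_refl = |Γ|²·P_inc = 26.4 W, P_del = (1 − |Γ|²)·P_inc = 113 W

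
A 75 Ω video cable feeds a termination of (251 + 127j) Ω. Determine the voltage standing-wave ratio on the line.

VSWR ≈ 4.27

Γ = (Z_L − Z_0)/(Z_L + Z_0) = (176 + j127)/(326 + j127)
|Γ| = 217/350 = 0.62
VSWR = (1 + |Γ|)/(1 − |Γ|) = 1.62/0.38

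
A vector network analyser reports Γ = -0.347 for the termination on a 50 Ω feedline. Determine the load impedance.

Z_L ≈ 24.2 Ω

Z_L = Z_0·(1 + Γ)/(1 − Γ) = 50·(0.653)/(1.35)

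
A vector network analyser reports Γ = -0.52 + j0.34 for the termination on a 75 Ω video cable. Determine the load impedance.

Z_L ≈ 19 + j21 Ω

Z_L = Z_0·(1 + Γ)/(1 − Γ) = 75·(0.48 + j0.34)/(1.52 − j0.34)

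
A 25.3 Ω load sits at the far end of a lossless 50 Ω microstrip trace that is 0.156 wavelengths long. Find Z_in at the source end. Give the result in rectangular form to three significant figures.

βl = 2π × 0.156 = 56.2°
tan(βl) = tan(56.2°) = 1.49
Z_in = Z_0·(Z_L + jZ_0·tanβl)/(Z_0 + jZ_L·tanβl)
     = 50·(25.3 + j74.6)/(50 + j37.7)

Z_in ≈ 52 + j35.3 Ω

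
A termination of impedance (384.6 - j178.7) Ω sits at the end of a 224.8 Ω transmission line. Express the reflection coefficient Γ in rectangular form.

Γ ≈ 0.321 − j0.199

Γ = (Z_L − Z_0)/(Z_L + Z_0) = (159.8 − j178.7)/(609.4 − j178.7)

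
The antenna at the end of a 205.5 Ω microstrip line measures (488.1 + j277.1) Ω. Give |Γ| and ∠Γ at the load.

Γ ≈ 0.53 ∠ 22.7°

Γ = (Z_L − Z_0)/(Z_L + Z_0) = (282.6 + j277.1)/(693.6 + j277.1)
|Γ| = 396/747 = 0.53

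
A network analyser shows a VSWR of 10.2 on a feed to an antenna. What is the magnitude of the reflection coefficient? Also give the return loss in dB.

|Γ| ≈ 0.821; return loss ≈ 1.71 dB

|Γ| = (S − 1)/(S + 1) = (10.2 − 1)/(10.2 + 1) = 9.2/11.2
RL = −20·log₁₀|Γ| = −20·log₁₀(0.821)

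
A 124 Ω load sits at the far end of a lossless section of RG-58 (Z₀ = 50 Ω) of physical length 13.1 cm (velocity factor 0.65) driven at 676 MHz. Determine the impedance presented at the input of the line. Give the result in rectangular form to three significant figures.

λ = v/f = 0.65·c / 676 MHz = 0.288 m
βl = 2π·l/λ = 2π × 0.454 = 163°
tan(βl) = tan(163°) = -0.296
Z_in = Z_0·(Z_L + jZ_0·tanβl)/(Z_0 + jZ_L·tanβl)
     = 50·(124 − j14.8)/(50 − j36.8)

Z_in ≈ 87.6 + j49.6 Ω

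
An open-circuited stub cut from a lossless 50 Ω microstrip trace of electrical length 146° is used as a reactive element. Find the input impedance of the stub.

tan(βl) = -0.675
For an open-circuited stub, Z_in = −jZ_0·cot(βl) = −jZ_0/tan(βl)

Z_in ≈ +j74.1 Ω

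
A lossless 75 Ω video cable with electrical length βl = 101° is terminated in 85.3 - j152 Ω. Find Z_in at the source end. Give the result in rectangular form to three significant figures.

tan(βl) = tan(101°) = -5.14
Z_in = Z_0·(Z_L + jZ_0·tanβl)/(Z_0 + jZ_L·tanβl)
     = 75·(85.3 − j538)/(-707 − j439)

Z_in ≈ 19 + j45.2 Ω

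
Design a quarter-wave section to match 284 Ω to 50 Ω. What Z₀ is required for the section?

Z_qwt ≈ 119 Ω

Z_qwt = √(Z_0·R_L) = √(50 × 284) = √14200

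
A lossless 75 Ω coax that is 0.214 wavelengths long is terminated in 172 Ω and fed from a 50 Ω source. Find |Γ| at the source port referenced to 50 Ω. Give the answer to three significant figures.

βl = 2π × 0.214 = 77°
tan(βl) = 4.35
Z_in = Z_0·(Z_L + jZ_0·tanβl)/(Z_0 + jZ_L·tanβl) = 34.1 − j13.8 Ω
Γ_s = (Z_in − Z_s)/(Z_in + Z_s) = (-15.9 − j13.8)/(84.1 − j13.8), |Γ_s| = 0.247

|Γ| ≈ 0.247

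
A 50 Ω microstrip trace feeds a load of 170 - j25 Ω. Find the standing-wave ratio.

VSWR ≈ 3.48

Γ = (Z_L − Z_0)/(Z_L + Z_0) = (120 − j25)/(220 − j25)
|Γ| = 123/221 = 0.554
VSWR = (1 + |Γ|)/(1 − |Γ|) = 1.55/0.446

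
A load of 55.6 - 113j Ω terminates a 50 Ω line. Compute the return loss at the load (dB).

RL ≈ 2.72 dB

Γ = (5.6 − j113)/(105.6 − j113), |Γ| = 0.732
RL = −20·log₁₀|Γ| = −20·log₁₀(0.732)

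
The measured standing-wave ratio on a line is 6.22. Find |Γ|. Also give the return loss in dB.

|Γ| ≈ 0.723; return loss ≈ 2.82 dB

|Γ| = (S − 1)/(S + 1) = (6.22 − 1)/(6.22 + 1) = 5.22/7.22
RL = −20·log₁₀|Γ| = −20·log₁₀(0.723)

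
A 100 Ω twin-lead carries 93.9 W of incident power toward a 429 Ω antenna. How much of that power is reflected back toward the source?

P_reflected ≈ 36.3 W

Γ = (429 − 100)/(429 + 100) = 0.622
|Γ|² = 0.387
P_refl = |Γ|²·P_inc = 36.3 W, P_del = (1 − |Γ|²)·P_inc = 57.6 W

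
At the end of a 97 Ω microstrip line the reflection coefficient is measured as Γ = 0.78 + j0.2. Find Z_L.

Z_L ≈ 386 + j439 Ω

Z_L = Z_0·(1 + Γ)/(1 − Γ) = 97·(1.78 + j0.2)/(0.22 − j0.2)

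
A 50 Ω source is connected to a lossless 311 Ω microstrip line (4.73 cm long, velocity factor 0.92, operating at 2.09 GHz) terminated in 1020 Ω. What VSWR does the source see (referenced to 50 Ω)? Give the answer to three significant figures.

λ = v/f = 0.92·c / 2.09 GHz = 0.132 m
βl = 2π·l/λ = 2π × 0.358 = 129°
tan(βl) = -1.24
Z_in = Z_0·(Z_L + jZ_0·tanβl)/(Z_0 + jZ_L·tanβl) = 148 + j215 Ω
Γ_s = (Z_in − Z_s)/(Z_in + Z_s) = (97.8 + j215)/(198 + j215), |Γ_s| = 0.808
VSWR = (1 + |Γ_s|)/(1 − |Γ_s|)

VSWR ≈ 9.44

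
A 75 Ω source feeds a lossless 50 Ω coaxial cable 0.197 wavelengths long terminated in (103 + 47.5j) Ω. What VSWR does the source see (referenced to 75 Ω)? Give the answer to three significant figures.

βl = 2π × 0.197 = 70.9°
tan(βl) = 2.89
Z_in = Z_0·(Z_L + jZ_0·tanβl)/(Z_0 + jZ_L·tanβl) = 25 − j24.6 Ω
Γ_s = (Z_in − Z_s)/(Z_in + Z_s) = (-50 − j24.6)/(100 − j24.6), |Γ_s| = 0.541
VSWR = (1 + |Γ_s|)/(1 − |Γ_s|)

VSWR ≈ 3.36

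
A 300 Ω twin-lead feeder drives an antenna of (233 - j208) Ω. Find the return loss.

RL ≈ 8.36 dB

Γ = (-67 − j208)/(533 − j208), |Γ| = 0.382
RL = −20·log₁₀|Γ| = −20·log₁₀(0.382)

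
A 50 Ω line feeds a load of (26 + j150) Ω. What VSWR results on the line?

VSWR ≈ 19.7

Γ = (Z_L − Z_0)/(Z_L + Z_0) = (-24 + j150)/(76 + j150)
|Γ| = 152/168 = 0.903
VSWR = (1 + |Γ|)/(1 − |Γ|) = 1.9/0.0966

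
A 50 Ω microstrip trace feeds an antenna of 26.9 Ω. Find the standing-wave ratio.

VSWR ≈ 1.86

For a purely resistive load, VSWR = R_L/Z_0 or Z_0/R_L (whichever > 1) = 50/26.9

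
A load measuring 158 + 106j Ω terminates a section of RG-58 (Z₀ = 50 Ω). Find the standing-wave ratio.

VSWR ≈ 4.69

Γ = (Z_L − Z_0)/(Z_L + Z_0) = (108 + j106)/(208 + j106)
|Γ| = 151/233 = 0.648
VSWR = (1 + |Γ|)/(1 − |Γ|) = 1.65/0.352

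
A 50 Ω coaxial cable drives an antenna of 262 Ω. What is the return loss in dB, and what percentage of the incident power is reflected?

RL ≈ 3.36 dB; 46.2% of incident power reflected

Γ = (262 − 50)/(262 + 50) = 0.679
RL = −20·log₁₀(0.679) = 3.36 dB
P_refl/P_inc = |Γ|² = 0.462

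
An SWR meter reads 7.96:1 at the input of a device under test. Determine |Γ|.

|Γ| = (S − 1)/(S + 1) = (7.96 − 1)/(7.96 + 1) = 6.96/8.96

|Γ| ≈ 0.777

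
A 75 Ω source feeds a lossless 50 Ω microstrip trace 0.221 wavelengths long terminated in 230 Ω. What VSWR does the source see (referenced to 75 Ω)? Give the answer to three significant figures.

VSWR ≈ 6.78

βl = 2π × 0.221 = 79.6°
tan(βl) = 5.43
Z_in = Z_0·(Z_L + jZ_0·tanβl)/(Z_0 + jZ_L·tanβl) = 11.2 − j8.76 Ω
Γ_s = (Z_in − Z_s)/(Z_in + Z_s) = (-63.8 − j8.76)/(86.2 − j8.76), |Γ_s| = 0.743
VSWR = (1 + |Γ_s|)/(1 − |Γ_s|)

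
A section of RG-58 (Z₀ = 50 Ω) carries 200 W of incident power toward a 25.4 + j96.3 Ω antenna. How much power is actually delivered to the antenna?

P_delivered ≈ 67.9 W

|Γ| = |(-24.6 + j96.3)/(75.4 + j96.3)| = 0.813
|Γ|² = 0.66
P_refl = |Γ|²·P_inc = 132 W, P_del = (1 − |Γ|²)·P_inc = 67.9 W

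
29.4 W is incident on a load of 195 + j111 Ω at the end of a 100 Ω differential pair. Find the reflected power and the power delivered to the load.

|Γ| = |(95 + j111)/(295 + j111)| = 0.464
|Γ|² = 0.215
P_refl = |Γ|²·P_inc = 6.32 W, P_del = (1 − |Γ|²)·P_inc = 23.1 W

P_reflected ≈ 6.32 W; P_delivered ≈ 23.1 W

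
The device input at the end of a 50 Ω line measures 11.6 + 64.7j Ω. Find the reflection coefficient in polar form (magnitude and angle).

Γ ≈ 0.842 ∠ 74.3°

Γ = (Z_L − Z_0)/(Z_L + Z_0) = (-38.4 + j64.7)/(61.6 + j64.7)
|Γ| = 75.2/89.3 = 0.842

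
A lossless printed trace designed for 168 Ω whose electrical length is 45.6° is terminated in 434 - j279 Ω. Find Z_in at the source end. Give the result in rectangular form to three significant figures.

tan(βl) = tan(45.6°) = 1.02
Z_in = Z_0·(Z_L + jZ_0·tanβl)/(Z_0 + jZ_L·tanβl)
     = 168·(434 − j107)/(453 + j443)

Z_in ≈ 62.3 − j101 Ω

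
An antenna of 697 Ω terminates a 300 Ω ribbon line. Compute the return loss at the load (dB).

RL ≈ 8 dB

Γ = (697 − 300)/(697 + 300) = 0.398
RL = −20·log₁₀|Γ| = −20·log₁₀(0.398)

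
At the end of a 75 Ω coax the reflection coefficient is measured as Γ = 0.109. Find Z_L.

Z_L = Z_0·(1 + Γ)/(1 − Γ) = 75·(1.11)/(0.891)

Z_L ≈ 93.4 Ω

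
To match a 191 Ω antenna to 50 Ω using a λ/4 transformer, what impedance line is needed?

Z_qwt = √(Z_0·R_L) = √(50 × 191) = √9550

Z_qwt ≈ 97.7 Ω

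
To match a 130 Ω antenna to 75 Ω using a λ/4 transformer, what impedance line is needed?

Z_qwt ≈ 98.7 Ω

Z_qwt = √(Z_0·R_L) = √(75 × 130) = √9750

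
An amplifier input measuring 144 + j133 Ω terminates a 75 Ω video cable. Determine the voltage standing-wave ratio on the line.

VSWR ≈ 3.82

Γ = (Z_L − Z_0)/(Z_L + Z_0) = (69 + j133)/(219 + j133)
|Γ| = 150/256 = 0.585
VSWR = (1 + |Γ|)/(1 − |Γ|) = 1.58/0.415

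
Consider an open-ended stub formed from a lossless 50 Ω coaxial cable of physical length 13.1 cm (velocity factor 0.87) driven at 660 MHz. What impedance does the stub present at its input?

Z_in ≈ +j28 Ω

λ = v/f = 0.87·c / 660 MHz = 0.395 m
βl = 2π·l/λ = 2π × 0.331 = 119°
tan(βl) = -1.79
For an open-ended stub, Z_in = −jZ_0·cot(βl) = −jZ_0/tan(βl)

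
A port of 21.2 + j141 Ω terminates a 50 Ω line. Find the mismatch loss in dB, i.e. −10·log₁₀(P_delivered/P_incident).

mismatch loss ≈ 7.7 dB

Γ = (-28.8 + j141)/(71.2 + j141), |Γ| = 0.911
|Γ|² = 0.83, so P_del/P_inc = 1 − |Γ|² = 0.17
ML = −10·log₁₀(1 − |Γ|²)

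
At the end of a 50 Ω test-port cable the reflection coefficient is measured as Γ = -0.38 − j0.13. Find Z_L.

Z_L ≈ 21.8 − j6.77 Ω

Z_L = Z_0·(1 + Γ)/(1 − Γ) = 50·(0.62 − j0.13)/(1.38 + j0.13)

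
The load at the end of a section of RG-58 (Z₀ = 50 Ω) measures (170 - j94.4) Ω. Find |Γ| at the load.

|Γ| ≈ 0.638

Γ = (Z_L − Z_0)/(Z_L + Z_0) = (120 − j94.4)/(220 − j94.4)
|Γ| = 153/239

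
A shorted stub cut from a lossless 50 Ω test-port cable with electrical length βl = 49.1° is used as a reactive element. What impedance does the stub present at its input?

Z_in ≈ +j57.7 Ω

tan(βl) = 1.15
For a shorted stub, Z_in = jZ_0·tan(βl)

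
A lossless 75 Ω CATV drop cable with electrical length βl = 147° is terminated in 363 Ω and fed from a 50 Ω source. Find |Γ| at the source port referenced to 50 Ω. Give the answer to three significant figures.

tan(βl) = -0.649
Z_in = Z_0·(Z_L + jZ_0·tanβl)/(Z_0 + jZ_L·tanβl) = 47.4 + j100 Ω
Γ_s = (Z_in − Z_s)/(Z_in + Z_s) = (-2.56 + j100)/(97.4 + j100), |Γ_s| = 0.718

|Γ| ≈ 0.718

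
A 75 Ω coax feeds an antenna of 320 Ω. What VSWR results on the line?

VSWR ≈ 4.27

For a purely resistive load, VSWR = R_L/Z_0 or Z_0/R_L (whichever > 1) = 320/75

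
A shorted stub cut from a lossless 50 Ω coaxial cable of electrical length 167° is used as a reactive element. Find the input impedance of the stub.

tan(βl) = -0.231
For a shorted stub, Z_in = jZ_0·tan(βl)

Z_in ≈ −j11.5 Ω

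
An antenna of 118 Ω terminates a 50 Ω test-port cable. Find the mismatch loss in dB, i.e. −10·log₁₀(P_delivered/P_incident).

Γ = (118 − 50)/(118 + 50) = 0.405
|Γ|² = 0.164, so P_del/P_inc = 1 − |Γ|² = 0.836
ML = −10·log₁₀(1 − |Γ|²)

mismatch loss ≈ 0.777 dB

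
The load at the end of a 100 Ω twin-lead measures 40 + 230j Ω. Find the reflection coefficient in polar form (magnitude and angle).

Γ = (Z_L − Z_0)/(Z_L + Z_0) = (-60 + j230)/(140 + j230)
|Γ| = 238/269 = 0.883

Γ ≈ 0.883 ∠ 45.9°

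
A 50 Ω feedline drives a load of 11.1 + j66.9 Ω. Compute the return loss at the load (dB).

RL ≈ 1.37 dB

Γ = (-38.9 + j66.9)/(61.1 + j66.9), |Γ| = 0.854
RL = −20·log₁₀|Γ| = −20·log₁₀(0.854)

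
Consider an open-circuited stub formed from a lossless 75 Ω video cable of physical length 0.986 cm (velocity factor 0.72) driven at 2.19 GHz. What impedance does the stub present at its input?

Z_in ≈ −j103 Ω

λ = v/f = 0.72·c / 2.19 GHz = 0.0986 m
βl = 2π·l/λ = 2π × 0.1 = 36°
tan(βl) = 0.726
For an open-circuited stub, Z_in = −jZ_0·cot(βl) = −jZ_0/tan(βl)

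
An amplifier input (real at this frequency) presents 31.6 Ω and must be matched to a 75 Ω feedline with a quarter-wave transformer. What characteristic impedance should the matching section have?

Z_qwt ≈ 48.7 Ω

Z_qwt = √(Z_0·R_L) = √(75 × 31.6) = √2370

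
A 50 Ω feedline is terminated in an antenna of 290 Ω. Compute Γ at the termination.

Γ = 0.706

Γ = (Z_L − Z_0)/(Z_L + Z_0) = (290 − 50)/(290 + 50) = 240/340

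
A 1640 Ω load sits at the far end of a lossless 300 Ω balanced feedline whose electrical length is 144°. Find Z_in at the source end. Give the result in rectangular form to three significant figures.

Z_in ≈ 149 + j375 Ω

tan(βl) = tan(144°) = -0.727
Z_in = Z_0·(Z_L + jZ_0·tanβl)/(Z_0 + jZ_L·tanβl)
     = 300·(1640 − j218)/(300 − j1190)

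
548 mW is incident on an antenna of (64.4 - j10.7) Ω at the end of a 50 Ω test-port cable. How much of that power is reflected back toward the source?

P_reflected ≈ 13.4 mW

|Γ| = |(14.4 − j10.7)/(114.4 − j10.7)| = 0.156
|Γ|² = 0.0244
P_refl = |Γ|²·P_inc = 13.4 mW, P_del = (1 − |Γ|²)·P_inc = 535 mW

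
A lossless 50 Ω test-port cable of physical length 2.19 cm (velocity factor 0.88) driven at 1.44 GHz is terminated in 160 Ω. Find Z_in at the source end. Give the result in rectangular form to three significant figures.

Z_in ≈ 30.2 − j43.5 Ω

λ = v/f = 0.88·c / 1.44 GHz = 0.183 m
βl = 2π·l/λ = 2π × 0.119 = 43°
tan(βl) = tan(43°) = 0.933
Z_in = Z_0·(Z_L + jZ_0·tanβl)/(Z_0 + jZ_L·tanβl)
     = 50·(160 + j46.6)/(50 + j149)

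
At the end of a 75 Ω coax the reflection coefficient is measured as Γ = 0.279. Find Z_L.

Z_L ≈ 133 Ω

Z_L = Z_0·(1 + Γ)/(1 − Γ) = 75·(1.28)/(0.721)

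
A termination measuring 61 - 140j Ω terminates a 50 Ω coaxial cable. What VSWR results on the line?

Γ = (Z_L − Z_0)/(Z_L + Z_0) = (11 − j140)/(111 − j140)
|Γ| = 140/179 = 0.786
VSWR = (1 + |Γ|)/(1 − |Γ|) = 1.79/0.214

VSWR ≈ 8.35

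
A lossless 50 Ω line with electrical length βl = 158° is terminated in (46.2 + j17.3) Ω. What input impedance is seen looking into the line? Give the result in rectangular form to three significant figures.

tan(βl) = tan(158°) = -0.404
Z_in = Z_0·(Z_L + jZ_0·tanβl)/(Z_0 + jZ_L·tanβl)
     = 50·(46.2 − j2.9)/(57 − j18.7)

Z_in ≈ 37.4 + j9.69 Ω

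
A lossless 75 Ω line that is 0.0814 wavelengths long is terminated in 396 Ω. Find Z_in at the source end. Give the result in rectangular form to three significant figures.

Z_in ≈ 53.2 − j116 Ω

βl = 2π × 0.0814 = 29.3°
tan(βl) = tan(29.3°) = 0.561
Z_in = Z_0·(Z_L + jZ_0·tanβl)/(Z_0 + jZ_L·tanβl)
     = 75·(396 + j42.1)/(75 + j222)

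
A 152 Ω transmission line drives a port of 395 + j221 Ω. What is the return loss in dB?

RL ≈ 5.09 dB

Γ = (243 + j221)/(547 + j221), |Γ| = 0.557
RL = −20·log₁₀|Γ| = −20·log₁₀(0.557)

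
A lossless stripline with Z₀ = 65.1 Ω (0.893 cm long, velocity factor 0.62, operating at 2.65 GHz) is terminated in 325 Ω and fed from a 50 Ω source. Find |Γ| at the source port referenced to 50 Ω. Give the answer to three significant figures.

|Γ| ≈ 0.674

λ = v/f = 0.62·c / 2.65 GHz = 0.0702 m
βl = 2π·l/λ = 2π × 0.127 = 45.8°
tan(βl) = 1.03
Z_in = Z_0·(Z_L + jZ_0·tanβl)/(Z_0 + jZ_L·tanβl) = 24.4 − j58.5 Ω
Γ_s = (Z_in − Z_s)/(Z_in + Z_s) = (-25.6 − j58.5)/(74.4 − j58.5), |Γ_s| = 0.674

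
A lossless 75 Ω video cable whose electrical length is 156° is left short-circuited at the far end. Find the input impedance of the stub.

tan(βl) = -0.445
For a short-circuited stub, Z_in = jZ_0·tan(βl)

Z_in ≈ −j33.4 Ω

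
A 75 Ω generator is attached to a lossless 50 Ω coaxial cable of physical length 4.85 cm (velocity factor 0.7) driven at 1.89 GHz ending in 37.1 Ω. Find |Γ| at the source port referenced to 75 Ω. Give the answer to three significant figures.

|Γ| ≈ 0.315

λ = v/f = 0.7·c / 1.89 GHz = 0.111 m
βl = 2π·l/λ = 2π × 0.437 = 157°
tan(βl) = -0.422
Z_in = Z_0·(Z_L + jZ_0·tanβl)/(Z_0 + jZ_L·tanβl) = 39.8 − j8.63 Ω
Γ_s = (Z_in − Z_s)/(Z_in + Z_s) = (-35.2 − j8.63)/(115 − j8.63), |Γ_s| = 0.315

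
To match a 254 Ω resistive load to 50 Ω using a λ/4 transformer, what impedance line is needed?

Z_qwt = √(Z_0·R_L) = √(50 × 254) = √12700

Z_qwt ≈ 113 Ω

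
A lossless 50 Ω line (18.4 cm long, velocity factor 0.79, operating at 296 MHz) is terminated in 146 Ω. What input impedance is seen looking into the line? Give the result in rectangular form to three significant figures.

Z_in ≈ 17.4 − j5.62 Ω

λ = v/f = 0.79·c / 296 MHz = 0.801 m
βl = 2π·l/λ = 2π × 0.23 = 82.7°
tan(βl) = tan(82.7°) = 7.84
Z_in = Z_0·(Z_L + jZ_0·tanβl)/(Z_0 + jZ_L·tanβl)
     = 50·(146 + j392)/(50 + j1140)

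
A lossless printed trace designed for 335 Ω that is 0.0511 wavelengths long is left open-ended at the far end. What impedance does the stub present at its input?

βl = 2π × 0.0511 = 18.4°
tan(βl) = 0.333
For an open-ended stub, Z_in = −jZ_0·cot(βl) = −jZ_0/tan(βl)

Z_in ≈ −j1010 Ω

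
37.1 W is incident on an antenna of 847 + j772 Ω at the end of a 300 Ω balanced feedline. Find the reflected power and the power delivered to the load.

|Γ| = |(547 + j772)/(1147 + j772)| = 0.684
|Γ|² = 0.468
P_refl = |Γ|²·P_inc = 17.4 W, P_del = (1 − |Γ|²)·P_inc = 19.7 W

P_reflected ≈ 17.4 W; P_delivered ≈ 19.7 W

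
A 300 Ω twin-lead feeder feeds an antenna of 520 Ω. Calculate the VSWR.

VSWR ≈ 1.73

Γ = (520 − 300)/(520 + 300) = 0.268
VSWR = (1 + 0.268)/(1 − 0.268)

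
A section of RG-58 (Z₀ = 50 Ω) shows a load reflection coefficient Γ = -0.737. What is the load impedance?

Z_L ≈ 7.57 Ω

Z_L = Z_0·(1 + Γ)/(1 − Γ) = 50·(0.263)/(1.74)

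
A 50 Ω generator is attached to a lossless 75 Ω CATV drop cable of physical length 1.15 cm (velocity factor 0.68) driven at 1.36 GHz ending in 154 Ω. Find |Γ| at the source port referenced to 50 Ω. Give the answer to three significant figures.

λ = v/f = 0.68·c / 1.36 GHz = 0.15 m
βl = 2π·l/λ = 2π × 0.0767 = 27.6°
tan(βl) = 0.523
Z_in = Z_0·(Z_L + jZ_0·tanβl)/(Z_0 + jZ_L·tanβl) = 91.1 − j58.6 Ω
Γ_s = (Z_in − Z_s)/(Z_in + Z_s) = (41.1 − j58.6)/(141 − j58.6), |Γ_s| = 0.468

|Γ| ≈ 0.468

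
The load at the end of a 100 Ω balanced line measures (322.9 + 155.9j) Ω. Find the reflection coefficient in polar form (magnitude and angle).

Γ = (Z_L − Z_0)/(Z_L + Z_0) = (222.9 + j155.9)/(422.9 + j155.9)
|Γ| = 272/451 = 0.603

Γ ≈ 0.603 ∠ 14.7°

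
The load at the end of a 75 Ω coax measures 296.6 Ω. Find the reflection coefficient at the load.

Γ = (Z_L − Z_0)/(Z_L + Z_0) = (296.6 − 75)/(296.6 + 75) = 221.6/371.6

Γ = 0.596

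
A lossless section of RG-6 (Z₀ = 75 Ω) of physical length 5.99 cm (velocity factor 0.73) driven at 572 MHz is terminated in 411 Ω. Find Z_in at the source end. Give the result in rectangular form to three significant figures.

λ = v/f = 0.73·c / 572 MHz = 0.383 m
βl = 2π·l/λ = 2π × 0.156 = 56.3°
tan(βl) = tan(56.3°) = 1.5
Z_in = Z_0·(Z_L + jZ_0·tanβl)/(Z_0 + jZ_L·tanβl)
     = 75·(411 + j113)/(75 + j617)

Z_in ≈ 19.5 − j47.6 Ω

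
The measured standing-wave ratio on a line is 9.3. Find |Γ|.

|Γ| = (S − 1)/(S + 1) = (9.3 − 1)/(9.3 + 1) = 8.3/10.3

|Γ| ≈ 0.806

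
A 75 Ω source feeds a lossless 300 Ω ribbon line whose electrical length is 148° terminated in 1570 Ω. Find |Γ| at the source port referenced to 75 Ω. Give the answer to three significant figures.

|Γ| ≈ 0.88

tan(βl) = -0.625
Z_in = Z_0·(Z_L + jZ_0·tanβl)/(Z_0 + jZ_L·tanβl) = 187 + j423 Ω
Γ_s = (Z_in − Z_s)/(Z_in + Z_s) = (112 + j423)/(262 + j423), |Γ_s| = 0.88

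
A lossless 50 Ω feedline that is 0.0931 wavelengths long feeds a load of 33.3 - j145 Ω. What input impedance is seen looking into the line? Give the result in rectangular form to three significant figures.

βl = 2π × 0.0931 = 33.5°
tan(βl) = tan(33.5°) = 0.662
Z_in = Z_0·(Z_L + jZ_0·tanβl)/(Z_0 + jZ_L·tanβl)
     = 50·(33.3 − j112)/(146 + j22.1)

Z_in ≈ 5.49 − j39.1 Ω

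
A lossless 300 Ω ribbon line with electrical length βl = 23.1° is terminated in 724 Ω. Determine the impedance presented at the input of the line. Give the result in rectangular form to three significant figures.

tan(βl) = tan(23.1°) = 0.427
Z_in = Z_0·(Z_L + jZ_0·tanβl)/(Z_0 + jZ_L·tanβl)
     = 300·(724 + j128)/(300 + j309)

Z_in ≈ 415 − j300 Ω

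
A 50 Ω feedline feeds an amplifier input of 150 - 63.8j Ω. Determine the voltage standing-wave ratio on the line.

Γ = (Z_L − Z_0)/(Z_L + Z_0) = (100 − j63.8)/(200 − j63.8)
|Γ| = 119/210 = 0.565
VSWR = (1 + |Γ|)/(1 − |Γ|) = 1.57/0.435

VSWR ≈ 3.6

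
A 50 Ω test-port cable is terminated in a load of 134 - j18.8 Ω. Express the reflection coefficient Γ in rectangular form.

Γ = (Z_L − Z_0)/(Z_L + Z_0) = (84 − j18.8)/(184 − j18.8)

Γ ≈ 0.462 − j0.055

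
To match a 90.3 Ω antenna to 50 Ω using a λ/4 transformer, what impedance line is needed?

Z_qwt ≈ 67.2 Ω

Z_qwt = √(Z_0·R_L) = √(50 × 90.3) = √4515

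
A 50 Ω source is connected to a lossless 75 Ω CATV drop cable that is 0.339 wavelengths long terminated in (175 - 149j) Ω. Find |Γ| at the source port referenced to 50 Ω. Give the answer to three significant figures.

|Γ| ≈ 0.642

βl = 2π × 0.339 = 122°
tan(βl) = -1.6
Z_in = Z_0·(Z_L + jZ_0·tanβl)/(Z_0 + jZ_L·tanβl) = 33.4 + j66.4 Ω
Γ_s = (Z_in − Z_s)/(Z_in + Z_s) = (-16.6 + j66.4)/(83.4 + j66.4), |Γ_s| = 0.642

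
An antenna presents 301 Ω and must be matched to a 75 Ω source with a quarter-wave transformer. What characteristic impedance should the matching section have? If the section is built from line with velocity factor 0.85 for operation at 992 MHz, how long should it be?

Z_qwt ≈ 150 Ω; length ≈ 6.43 cm

Z_qwt = √(Z_0·R_L) = √(75 × 301) = √22580
λ = 0.85·c/f = 0.257 m, so l = λ/4 = 0.0643 m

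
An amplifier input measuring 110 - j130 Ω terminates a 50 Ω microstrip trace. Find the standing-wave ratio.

Γ = (Z_L − Z_0)/(Z_L + Z_0) = (60 − j130)/(160 − j130)
|Γ| = 143/206 = 0.695
VSWR = (1 + |Γ|)/(1 − |Γ|) = 1.69/0.305

VSWR ≈ 5.55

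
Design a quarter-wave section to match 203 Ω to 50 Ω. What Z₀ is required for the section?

Z_qwt ≈ 101 Ω

Z_qwt = √(Z_0·R_L) = √(50 × 203) = √10150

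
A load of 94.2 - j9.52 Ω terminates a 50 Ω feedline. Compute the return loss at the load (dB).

RL ≈ 10.1 dB

Γ = (44.2 − j9.52)/(144.2 − j9.52), |Γ| = 0.313
RL = −20·log₁₀|Γ| = −20·log₁₀(0.313)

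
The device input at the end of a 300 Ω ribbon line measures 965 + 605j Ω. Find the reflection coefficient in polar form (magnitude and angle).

Γ = (Z_L − Z_0)/(Z_L + Z_0) = (665 + j605)/(1265 + j605)
|Γ| = 899/1400 = 0.641

Γ ≈ 0.641 ∠ 16.7°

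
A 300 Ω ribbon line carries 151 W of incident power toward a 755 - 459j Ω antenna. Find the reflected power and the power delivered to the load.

|Γ| = |(455 − j459)/(1055 − j459)| = 0.562
|Γ|² = 0.316
P_refl = |Γ|²·P_inc = 47.6 W, P_del = (1 − |Γ|²)·P_inc = 103 W

P_reflected ≈ 47.6 W; P_delivered ≈ 103 W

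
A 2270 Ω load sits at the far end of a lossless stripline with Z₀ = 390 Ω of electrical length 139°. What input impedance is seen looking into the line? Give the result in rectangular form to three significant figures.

tan(βl) = tan(139°) = -0.869
Z_in = Z_0·(Z_L + jZ_0·tanβl)/(Z_0 + jZ_L·tanβl)
     = 390·(2270 − j339)/(390 − j1970)

Z_in ≈ 150 + j419 Ω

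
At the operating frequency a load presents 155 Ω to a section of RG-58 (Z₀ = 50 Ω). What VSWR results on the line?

VSWR ≈ 3.1

Γ = (155 − 50)/(155 + 50) = 0.512
VSWR = (1 + 0.512)/(1 − 0.512)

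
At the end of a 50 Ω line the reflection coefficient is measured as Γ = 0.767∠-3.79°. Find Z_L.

Z_L = Z_0·(1 + Γ)/(1 − Γ) = 50·(1.77 − j0.0507)/(0.235 + j0.0507)

Z_L ≈ 357 − j88 Ω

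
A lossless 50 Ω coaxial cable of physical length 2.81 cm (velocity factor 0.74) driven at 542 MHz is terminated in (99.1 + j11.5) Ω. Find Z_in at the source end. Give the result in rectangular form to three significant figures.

Z_in ≈ 73.6 − j36.5 Ω

λ = v/f = 0.74·c / 542 MHz = 0.41 m
βl = 2π·l/λ = 2π × 0.0686 = 24.7°
tan(βl) = tan(24.7°) = 0.46
Z_in = Z_0·(Z_L + jZ_0·tanβl)/(Z_0 + jZ_L·tanβl)
     = 50·(99.1 + j34.5)/(44.7 + j45.6)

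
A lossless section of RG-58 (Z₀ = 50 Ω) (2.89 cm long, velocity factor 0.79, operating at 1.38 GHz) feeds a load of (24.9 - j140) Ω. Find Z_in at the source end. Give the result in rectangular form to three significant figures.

Z_in ≈ 2.84 − j9.03 Ω

λ = v/f = 0.79·c / 1.38 GHz = 0.172 m
βl = 2π·l/λ = 2π × 0.168 = 60.6°
tan(βl) = tan(60.6°) = 1.77
Z_in = Z_0·(Z_L + jZ_0·tanβl)/(Z_0 + jZ_L·tanβl)
     = 50·(24.9 − j51.3)/(298 + j44.2)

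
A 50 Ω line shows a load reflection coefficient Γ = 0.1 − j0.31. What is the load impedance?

Z_L = Z_0·(1 + Γ)/(1 − Γ) = 50·(1.1 − j0.31)/(0.9 + j0.31)

Z_L ≈ 49.3 − j34.2 Ω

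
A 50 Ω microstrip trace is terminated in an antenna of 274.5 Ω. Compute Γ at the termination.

Γ = 0.692

Γ = (Z_L − Z_0)/(Z_L + Z_0) = (274.5 − 50)/(274.5 + 50) = 224.5/324.5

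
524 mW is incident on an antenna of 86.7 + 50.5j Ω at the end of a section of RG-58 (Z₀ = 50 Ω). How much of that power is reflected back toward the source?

|Γ| = |(36.7 + j50.5)/(136.7 + j50.5)| = 0.428
|Γ|² = 0.184
P_refl = |Γ|²·P_inc = 96.2 mW, P_del = (1 − |Γ|²)·P_inc = 428 mW

P_reflected ≈ 96.2 mW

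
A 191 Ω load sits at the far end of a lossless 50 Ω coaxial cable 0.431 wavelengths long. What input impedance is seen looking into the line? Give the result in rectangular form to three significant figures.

Z_in ≈ 56.2 + j76.2 Ω

βl = 2π × 0.431 = 155°
tan(βl) = tan(155°) = -0.463
Z_in = Z_0·(Z_L + jZ_0·tanβl)/(Z_0 + jZ_L·tanβl)
     = 50·(191 − j23.1)/(50 − j88.4)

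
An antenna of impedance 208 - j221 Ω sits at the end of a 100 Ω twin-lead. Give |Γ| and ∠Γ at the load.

Γ ≈ 0.649 ∠ -28.3°

Γ = (Z_L − Z_0)/(Z_L + Z_0) = (108 − j221)/(308 − j221)
|Γ| = 246/379 = 0.649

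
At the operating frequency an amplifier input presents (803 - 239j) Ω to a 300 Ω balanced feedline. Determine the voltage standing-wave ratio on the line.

VSWR ≈ 2.95

Γ = (Z_L − Z_0)/(Z_L + Z_0) = (503 − j239)/(1103 − j239)
|Γ| = 557/1130 = 0.493
VSWR = (1 + |Γ|)/(1 − |Γ|) = 1.49/0.507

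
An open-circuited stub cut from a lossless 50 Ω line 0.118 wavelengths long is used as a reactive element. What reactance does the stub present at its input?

βl = 2π × 0.118 = 42.5°
tan(βl) = 0.916
For an open-circuited stub, Z_in = −jZ_0·cot(βl) = −jZ_0/tan(βl)

X_in ≈ -54.6 Ω (capacitive)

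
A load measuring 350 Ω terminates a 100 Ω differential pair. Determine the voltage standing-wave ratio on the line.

VSWR ≈ 3.5

Γ = (350 − 100)/(350 + 100) = 0.556
VSWR = (1 + 0.556)/(1 − 0.556)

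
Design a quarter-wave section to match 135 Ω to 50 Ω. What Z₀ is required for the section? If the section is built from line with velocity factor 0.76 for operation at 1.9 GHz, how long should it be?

Z_qwt ≈ 82.2 Ω; length ≈ 3 cm

Z_qwt = √(Z_0·R_L) = √(50 × 135) = √6750
λ = 0.76·c/f = 0.12 m, so l = λ/4 = 0.03 m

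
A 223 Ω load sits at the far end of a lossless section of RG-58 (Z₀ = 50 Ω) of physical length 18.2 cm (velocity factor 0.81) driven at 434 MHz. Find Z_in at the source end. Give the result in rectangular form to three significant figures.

λ = v/f = 0.81·c / 434 MHz = 0.56 m
βl = 2π·l/λ = 2π × 0.325 = 117°
tan(βl) = tan(117°) = -1.96
Z_in = Z_0·(Z_L + jZ_0·tanβl)/(Z_0 + jZ_L·tanβl)
     = 50·(223 − j98)/(50 − j437)

Z_in ≈ 13.9 + j23.9 Ω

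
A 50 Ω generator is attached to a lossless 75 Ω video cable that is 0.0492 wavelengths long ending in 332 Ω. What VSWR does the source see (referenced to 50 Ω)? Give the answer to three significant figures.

βl = 2π × 0.0492 = 17.7°
tan(βl) = 0.319
Z_in = Z_0·(Z_L + jZ_0·tanβl)/(Z_0 + jZ_L·tanβl) = 122 − j149 Ω
Γ_s = (Z_in − Z_s)/(Z_in + Z_s) = (72 − j149)/(172 − j149), |Γ_s| = 0.726
VSWR = (1 + |Γ_s|)/(1 − |Γ_s|)

VSWR ≈ 6.31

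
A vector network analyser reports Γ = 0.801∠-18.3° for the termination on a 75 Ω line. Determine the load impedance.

Z_L ≈ 223 − j313 Ω

Z_L = Z_0·(1 + Γ)/(1 − Γ) = 75·(1.76 − j0.252)/(0.24 + j0.252)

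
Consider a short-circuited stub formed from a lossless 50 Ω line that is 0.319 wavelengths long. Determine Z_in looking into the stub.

βl = 2π × 0.319 = 115°
tan(βl) = -2.16
For a short-circuited stub, Z_in = jZ_0·tan(βl)

Z_in ≈ −j108 Ω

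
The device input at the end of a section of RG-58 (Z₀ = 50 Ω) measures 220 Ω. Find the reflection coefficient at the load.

Γ = (Z_L − Z_0)/(Z_L + Z_0) = (220 − 50)/(220 + 50) = 170/270

Γ = 0.63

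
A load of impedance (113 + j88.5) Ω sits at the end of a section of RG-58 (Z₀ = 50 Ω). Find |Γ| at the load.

Γ = (Z_L − Z_0)/(Z_L + Z_0) = (63 + j88.5)/(163 + j88.5)
|Γ| = 109/185

|Γ| ≈ 0.586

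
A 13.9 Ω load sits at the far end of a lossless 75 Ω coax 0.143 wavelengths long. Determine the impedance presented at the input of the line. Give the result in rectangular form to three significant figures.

βl = 2π × 0.143 = 51.5°
tan(βl) = tan(51.5°) = 1.26
Z_in = Z_0·(Z_L + jZ_0·tanβl)/(Z_0 + jZ_L·tanβl)
     = 75·(13.9 + j94.2)/(75 + j17.5)

Z_in ≈ 34 + j86.3 Ω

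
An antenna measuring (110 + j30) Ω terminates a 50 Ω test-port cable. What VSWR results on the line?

Γ = (Z_L − Z_0)/(Z_L + Z_0) = (60 + j30)/(160 + j30)
|Γ| = 67.1/163 = 0.412
VSWR = (1 + |Γ|)/(1 − |Γ|) = 1.41/0.588

VSWR ≈ 2.4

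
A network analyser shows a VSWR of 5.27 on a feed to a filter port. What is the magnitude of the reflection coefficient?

|Γ| ≈ 0.681

|Γ| = (S − 1)/(S + 1) = (5.27 − 1)/(5.27 + 1) = 4.27/6.27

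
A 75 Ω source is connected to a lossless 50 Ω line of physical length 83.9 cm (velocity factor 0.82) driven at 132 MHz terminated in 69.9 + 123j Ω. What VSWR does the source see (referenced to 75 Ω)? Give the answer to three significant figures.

λ = v/f = 0.82·c / 132 MHz = 1.86 m
βl = 2π·l/λ = 2π × 0.45 = 162°
tan(βl) = -0.324
Z_in = Z_0·(Z_L + jZ_0·tanβl)/(Z_0 + jZ_L·tanβl) = 22.5 + j65.1 Ω
Γ_s = (Z_in − Z_s)/(Z_in + Z_s) = (-52.5 + j65.1)/(97.5 + j65.1), |Γ_s| = 0.713
VSWR = (1 + |Γ_s|)/(1 − |Γ_s|)

VSWR ≈ 5.98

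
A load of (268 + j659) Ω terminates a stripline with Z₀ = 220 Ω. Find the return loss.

Γ = (48 + j659)/(488 + j659), |Γ| = 0.806
RL = −20·log₁₀|Γ| = −20·log₁₀(0.806)

RL ≈ 1.88 dB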